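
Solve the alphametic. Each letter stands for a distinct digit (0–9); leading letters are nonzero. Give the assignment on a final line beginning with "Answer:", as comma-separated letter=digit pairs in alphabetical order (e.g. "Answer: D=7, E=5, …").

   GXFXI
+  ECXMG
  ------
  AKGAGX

Step 1. [col 1: I + G ≡ X (mod 10)] column 1 (I + G ≡ X (mod 10), carry-in 0) doesn't pin G yet; pick G=5 and continue. So G=5.
Step 2. [A] adding two 5-digit numbers gives at most 5+1 digits, and here it does — A is that final carry and must be 1. So A=1.
Step 3. [col 1: I + G ≡ X (mod 10)] column 1 (I + G ≡ X (mod 10), carry-in 0) doesn't pin I yet; pick I=3 and continue ⇒ I=3.
Step 4. [col 1: I + G ≡ X (mod 10)] column 1: given I=3, G=5, carry-in 0, and digits 1,3,5 already taken and all letters distinct, I+G≡X (mod 10) forces X=8 ⇒ X=8.
Step 5. [col 2: X + M ≡ G (mod 10)] in column 2 we have X+M≡G with carry-in 0; given X=8, G=5 and digits 1,3,5,8 already taken and all letters distinct, that pins M to 7, so M=7.
Step 6. [col 3: F + X ≡ A (mod 10)] column 3: given X=8, A=1, carry-in 1, and digits 1,3,5,7,8 already taken and all letters distinct, F+X≡A (mod 10) forces F=2. So F=2.
Step 7. [col 4: X + C ≡ G (mod 10)] from column 4 (X=8, G=5, carry-in 1, digits 1,2,3,5,7,8 already taken and all letters distinct): C must equal 6, so C=6.
Step 8. [col 5: G + E ≡ K (mod 10)] column 5: given G=5, carry-in 1, and digits 1,2,3,5,6,7,8 already taken and all letters distinct, G+E≡K (mod 10) forces K=0, so K=0.
Step 9. [col 5: G + E ≡ K (mod 10)] column 5: given G=5, K=0, carry-in 1, and digits 0,1,2,3,5,6,7,8 already taken and all letters distinct, G+E≡K (mod 10) forces E=4. So E=4.

Answer: A=1, C=6, E=4, F=2, G=5, I=3, K=0, M=7, X=8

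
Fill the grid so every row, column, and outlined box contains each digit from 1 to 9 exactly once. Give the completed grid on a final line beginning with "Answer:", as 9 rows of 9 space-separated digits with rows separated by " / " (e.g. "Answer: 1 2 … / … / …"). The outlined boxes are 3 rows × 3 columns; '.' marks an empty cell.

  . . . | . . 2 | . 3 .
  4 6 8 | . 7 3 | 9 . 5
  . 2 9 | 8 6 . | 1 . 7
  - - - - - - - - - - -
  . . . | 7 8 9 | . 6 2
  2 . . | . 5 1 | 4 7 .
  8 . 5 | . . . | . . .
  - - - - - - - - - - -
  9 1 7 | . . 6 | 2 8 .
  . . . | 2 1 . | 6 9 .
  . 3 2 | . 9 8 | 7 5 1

Step 1. [r9c4∈{4}] r9c4 is down to just 4. So r9c4=4.
Step 2. [r6c7∈{3}] r6c7's peers cover all but 3, so r6c7=3.
Step 3. [r8c1∈{5}] r8c1 is down to just 5. So r8c1=5.
Step 4. [r6c6∈{4}] r6c6 is down to just 4 ⇒ r6c6=4.
Step 5. [r7c9∈{3,4}] across row 7, 4 lands solely at r7c9 ⇒ r7c9=4.
Step 6. [r1c3∈{1}] nothing but 1 survives at r1c3 ⇒ r1c3=1.
Step 7. [r5c4∈{3,6}] 3 has one home in box 5: r5c4. So r5c4=3.
Step 8. [r1c2∈{5,7}] in col 2, 5 fits only at r1c2 ⇒ r1c2=5.
Step 9. [r4c2∈{4}] r4c2's peers cover all but 4 ⇒ r4c2=4.
Step 10. [r5c2∈{9}] only 9 remains possible at r5c2. So r5c2=9.
Step 11. [r5c9∈{8}] only 8 remains possible at r5c9 ⇒ r5c9=8.
Step 12. [r3c1∈{3}] nothing but 3 survives at r3c1 ⇒ r3c1=3.
Step 13. [r6c9∈{9}] r6c9's peers cover all but 9. So r6c9=9.
Step 14. [r1c5∈{4}] only 4 remains possible at r1c5 ⇒ r1c5=4.
Step 15. [r9c1∈{6}] r9c1 has the single candidate 6 ⇒ r9c1=6.
Step 16. [r4c3∈{3}] nothing but 3 survives at r4c3 ⇒ r4c3=3.
Step 17. [r1c9∈{6}] r1c9 has the single candidate 6 ⇒ r1c9=6.
Step 18. [r1c4∈{9}] only 9 remains possible at r1c4 ⇒ r1c4=9.
Step 19. [r8c2∈{8}] r8c2 has the single candidate 8, so r8c2=8.
Step 20. [r3c8∈{4}] only 4 remains possible at r3c8. So r3c8=4.
Step 21. [r8c9∈{3}] r8c9's peers cover all but 3 ⇒ r8c9=3.
Step 22. [r7c4∈{5}] r7c4's peers cover all but 5. So r7c4=5.
Step 23. [r6c2∈{7}] r6c2 has the single candidate 7. So r6c2=7.
Step 24. [r4c7∈{5}] only 5 remains possible at r4c7. So r4c7=5.
Step 25. [r3c6∈{5}] nothing but 5 survives at r3c6, so r3c6=5.
Step 26. [r2c8∈{2}] r2c8's peers cover all but 2. So r2c8=2.
Step 27. [r7c5∈{3}] r7c5's peers cover all but 3. So r7c5=3.
Step 28. [r4c1∈{1}] nothing but 1 survives at r4c1. So r4c1=1.
Step 29. [r2c4∈{1}] r2c4 is down to just 1 ⇒ r2c4=1.
Step 30. [r1c7∈{8}] r1c7's peers cover all but 8, so r1c7=8.
Step 31. [r6c4∈{6}] nothing but 6 survives at r6c4 ⇒ r6c4=6.
Step 32. [r1c1∈{7}] nothing but 7 survives at r1c1. So r1c1=7.
Step 33. [r5c3∈{6}] r5c3 has the single candidate 6, so r5c3=6.
Step 34. [r6c5∈{2}] r6c5's peers cover all but 2 ⇒ r6c5=2.
Step 35. [r8c3∈{4}] r8c3 has the single candidate 4, so r8c3=4.
Step 36. [r6c8∈{1}] r6c8 is down to just 1. So r6c8=1.
Step 37. [r8c6∈{7}] r8c6 has the single candidate 7. So r8c6=7.

Answer: 7 5 1 9 4 2 8 3 6 / 4 6 8 1 7 3 9 2 5 / 3 2 9 8 6 5 1 4 7 / 1 4 3 7 8 9 5 6 2 / 2 9 6 3 5 1 4 7 8 / 8 7 5 6 2 4 3 1 9 / 9 1 7 5 3 6 2 8 4 / 5 8 4 2 1 7 6 9 3 / 6 3 2 4 9 8 7 5 1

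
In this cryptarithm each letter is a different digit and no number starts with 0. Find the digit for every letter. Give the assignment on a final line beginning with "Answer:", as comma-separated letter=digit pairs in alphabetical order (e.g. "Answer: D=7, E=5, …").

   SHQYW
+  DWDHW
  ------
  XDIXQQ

Step 1. [col 1: W + W ≡ Q (mod 10)] column 1 (W + W ≡ Q (mod 10), carry-in 0) doesn't pin W yet; pick W=7 and continue. So W=7.
Step 2. [col 1: W + W ≡ Q (mod 10)] in column 1 we have W+W≡Q with carry-in 0; given W=7 and digits 7 already taken and all letters distinct, that pins Q to 4, so Q=4.
Step 3. [col 2: Y + H ≡ Q (mod 10)] several values work for Y in column 2 (Y + H ≡ Q (mod 10), carry-in 1); try Y=8 ⇒ Y=8.
Step 4. [col 2: Y + H ≡ Q (mod 10)] column 2: given Y=8, Q=4, carry-in 1, and digits 4,7,8 already taken and all letters distinct, Y+H≡Q (mod 10) forces H=5, so H=5.
Step 5. [col 3: Q + D ≡ X (mod 10)] D=6 is one option consistent with column 3 (Q + D ≡ X (mod 10), carry-in 1) — take it ⇒ D=6.
Step 6. [col 3: Q + D ≡ X (mod 10)] from column 3 (Q=4, D=6, carry-in 1, digits 4,5,6,7,8 already taken and all letters distinct): X must equal 1 ⇒ X=1.
Step 7. [col 4: H + W ≡ I (mod 10)] from column 4 (H=5, W=7, carry-in 1, digits 1,4,5,6,7,8 already taken and all letters distinct): I must equal 3 ⇒ I=3.
Step 8. [col 5: S + D ≡ D (mod 10)] from column 5 (D=6, carry-in 1, digits 1,3,4,5,6,7,8 already taken and all letters distinct): S must equal 9, so S=9.

Answer: D=6, H=5, I=3, Q=4, S=9, W=7, X=1, Y=8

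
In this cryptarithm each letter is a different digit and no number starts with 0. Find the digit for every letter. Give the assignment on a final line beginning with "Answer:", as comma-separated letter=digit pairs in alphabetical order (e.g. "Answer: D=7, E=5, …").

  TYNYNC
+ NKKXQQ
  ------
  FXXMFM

Step 1. [col 1: C + Q ≡ M (mod 10)] no forcing yet in column 1 (carry-in 0); C=7 is free and consistent — try it. So C=7.
Step 2. [col 1: C + Q ≡ M (mod 10)] no forcing yet in column 1 (carry-in 0); M=0 is free and consistent — try it, so M=0.
Step 3. [col 1: C + Q ≡ M (mod 10)] from column 1 (C=7, M=0, carry-in 0, digits 0,7 already taken and all letters distinct): Q must equal 3 ⇒ Q=3.
Step 4. [col 2: N + Q ≡ F (mod 10)] column 2 (N + Q ≡ F (mod 10), carry-in 1) doesn't pin N yet; pick N=1 and continue, so N=1.
Step 5. [col 2: N + Q ≡ F (mod 10)] column 2 reads N+Q+carry(1)=F with N=1, Q=3; with digits 0,1,3,7 already taken and all letters distinct, the only value for F is 5. So F=5.
Step 6. [col 3: Y + X ≡ M (mod 10)] Y=2 is one option consistent with column 3 (Y + X ≡ M (mod 10), carry-in 0) — take it ⇒ Y=2.
Step 7. [col 3: Y + X ≡ M (mod 10)] in column 3 we have Y+X≡M with carry-in 0; given Y=2, M=0 and digits 0,1,2,3,5,7 already taken and all letters distinct, that pins X to 8, so X=8.
Step 8. [col 4: N + K ≡ X (mod 10)] in column 4 we have N+K≡X with carry-in 1; given N=1, X=8 and digits 0,1,2,3,5,7,8 already taken and all letters distinct, that pins K to 6 ⇒ K=6.
Step 9. [col 6: T + N ≡ F (mod 10)] in column 6 we have T+N≡F with carry-in 0; given N=1, F=5 and digits 0,1,2,3,5,6,7,8 already taken and all letters distinct, that pins T to 4. So T=4.

Answer: C=7, F=5, K=6, M=0, N=1, Q=3, T=4, X=8, Y=2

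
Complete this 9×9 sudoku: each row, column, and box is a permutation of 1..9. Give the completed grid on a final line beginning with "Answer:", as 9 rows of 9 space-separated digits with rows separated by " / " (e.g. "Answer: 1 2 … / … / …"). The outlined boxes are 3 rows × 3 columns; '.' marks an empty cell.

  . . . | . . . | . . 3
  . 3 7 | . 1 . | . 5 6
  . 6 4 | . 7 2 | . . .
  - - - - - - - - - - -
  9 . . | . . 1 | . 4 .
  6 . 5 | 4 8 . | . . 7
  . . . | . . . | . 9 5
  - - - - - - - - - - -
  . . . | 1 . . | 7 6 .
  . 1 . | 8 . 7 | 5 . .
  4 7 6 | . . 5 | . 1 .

Step 1. [r5c2∈{2}] r5c2's peers cover all but 2. So r5c2=2.
Step 2. [r4c2∈{8}] nothing but 8 survives at r4c2 ⇒ r4c2=8.
Step 3. [r6c7∈{1,2,3,6,8}] in row 6, 8 fits only at r6c7, so r6c7=8.
Step 4. [r4c3∈{3}] r4c3 has the single candidate 3. So r4c3=3.
Step 5. [r2c4∈{9}] r2c4 has the single candidate 9 ⇒ r2c4=9.
Step 6. [r8c5∈{2,3,4,6,9}] across row 8, 6 lands solely at r8c5 ⇒ r8c5=6.
Step 7. [r4c9∈{2}] nothing but 2 survives at r4c9 ⇒ r4c9=2.
Step 8. [r3c9∈{1,8,9}] 1 has one home in col 9: r3c9, so r3c9=1.
Step 9. [r3c4∈{3,5}] r3c4 is the only open cell in row 3 admitting 3, so r3c4=3.
Step 10. [r9c4∈{2}] only 2 remains possible at r9c4. So r9c4=2.
Step 11. [r8c8∈{2,3}] r8c8 is the only open cell in box 9 admitting 2, so r8c8=2.
Step 12. [r3c1∈{5,8}] r3c1 is the only open cell in row 3 admitting 5. So r3c1=5.
Step 13. [r8c3∈{9}] nothing but 9 survives at r8c3. So r8c3=9.
Step 14. [r9c7∈{3,9}] in box 9, 3 fits only at r9c7, so r9c7=3.
Step 15. [r4c4∈{5,6,7}] in row 4, 7 fits only at r4c4. So r4c4=7.
Step 16. [r9c5∈{9}] r9c5 has the single candidate 9, so r9c5=9.
Step 17. [r1c4∈{5,6}] col 4 places 5 nowhere but r1c4, so r1c4=5.
Step 18. [r1c5∈{4}] r1c5 is down to just 4 ⇒ r1c5=4.
Step 19. [r7c5∈{3}] r7c5 has the single candidate 3. So r7c5=3.
Step 20. [r7c9∈{4,8,9}] 9 has one home in row 7: r7c9 ⇒ r7c9=9.
Step 21. [r2c6∈{8}] r2c6 has the single candidate 8. So r2c6=8.
Step 22. [r2c1∈{2}] r2c1 has the single candidate 2, so r2c1=2.
Step 23. [r6c3∈{1}] r6c3 has the single candidate 1, so r6c3=1.
Step 24. [r1c3∈{8}] nothing but 8 survives at r1c3, so r1c3=8.
Step 25. [r6c6∈{3,6}] row 6 places 3 nowhere but r6c6. So r6c6=3.
Step 26. [r1c2∈{9}] nothing but 9 survives at r1c2 ⇒ r1c2=9.
Step 27. [r3c7∈{9}] r3c7's peers cover all but 9, so r3c7=9.
Step 28. [r5c7∈{1}] r5c7's peers cover all but 1 ⇒ r5c7=1.
Step 29. [r6c2∈{4}] r6c2's peers cover all but 4, so r6c2=4.
Step 30. [r6c5∈{2}] r6c5's peers cover all but 2. So r6c5=2.
Step 31. [r8c9∈{4}] r8c9 is down to just 4, so r8c9=4.
Step 32. [r2c7∈{4}] r2c7's peers cover all but 4. So r2c7=4.
Step 33. [r6c1∈{7}] only 7 remains possible at r6c1 ⇒ r6c1=7.
Step 34. [r4c5∈{5}] r4c5 is down to just 5. So r4c5=5.
Step 35. [r5c8∈{3}] only 3 remains possible at r5c8. So r5c8=3.
Step 36. [r7c3∈{2}] r7c3 has the single candidate 2, so r7c3=2.
Step 37. [r7c2∈{5}] r7c2's peers cover all but 5. So r7c2=5.
Step 38. [r7c6∈{4}] r7c6's peers cover all but 4 ⇒ r7c6=4.
Step 39. [r1c1∈{1}] only 1 remains possible at r1c1 ⇒ r1c1=1.
Step 40. [r1c7∈{2}] r1c7 has the single candidate 2. So r1c7=2.
Step 41. [r5c6∈{9}] nothing but 9 survives at r5c6, so r5c6=9.
Step 42. [r9c9∈{8}] r9c9 is down to just 8 ⇒ r9c9=8.
Step 43. [r6c4∈{6}] r6c4 is down to just 6, so r6c4=6.
Step 44. [r1c6∈{6}] nothing but 6 survives at r1c6, so r1c6=6.
Step 45. [r3c8∈{8}] r3c8 has the single candidate 8 ⇒ r3c8=8.
Step 46. [r1c8∈{7}] nothing but 7 survives at r1c8. So r1c8=7.
Step 47. [r4c7∈{6}] r4c7 is down to just 6, so r4c7=6.
Step 48. [r7c1∈{8}] nothing but 8 survives at r7c1. So r7c1=8.
Step 49. [r8c1∈{3}] r8c1 has the single candidate 3, so r8c1=3.

Answer: 1 9 8 5 4 6 2 7 3 / 2 3 7 9 1 8 4 5 6 / 5 6 4 3 7 2 9 8 1 / 9 8 3 7 5 1 6 4 2 / 6 2 5 4 8 9 1 3 7 / 7 4 1 6 2 3 8 9 5 / 8 5 2 1 3 4 7 6 9 / 3 1 9 8 6 7 5 2 4 / 4 7 6 2 9 5 3 1 8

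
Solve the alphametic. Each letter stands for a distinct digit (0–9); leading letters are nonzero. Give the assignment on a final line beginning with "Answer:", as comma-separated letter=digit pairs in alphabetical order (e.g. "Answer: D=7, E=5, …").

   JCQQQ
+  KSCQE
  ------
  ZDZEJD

Step 1. [col 1: Q + E ≡ D (mod 10)] column 1 (Q + E ≡ D (mod 10), carry-in 0) doesn't pin D yet; pick D=2 and continue. So D=2.
Step 2. [col 1: Q + E ≡ D (mod 10)] several values work for Q in column 1 (Q + E ≡ D (mod 10), carry-in 0); try Q=3, so Q=3.
Step 3. [Z] the sum has 6 digits but both addends have 5; that extra leading digit Z is the final carry, namely 1, so Z=1.
Step 4. [col 1: Q + E ≡ D (mod 10)] in column 1 we have Q+E≡D with carry-in 0; given Q=3, D=2 and digits 1,2,3 already taken and all letters distinct, that pins E to 9, so E=9.
Step 5. [col 2: Q + Q ≡ J (mod 10)] column 2: given Q=3, carry-in 1, and digits 1,2,3,9 already taken and all letters distinct, Q+Q≡J (mod 10) forces J=7. So J=7.
Step 6. [col 3: Q + C ≡ E (mod 10)] from column 3 (Q=3, E=9, carry-in 0, digits 1,2,3,7,9 already taken and all letters distinct): C must equal 6 ⇒ C=6.
Step 7. [col 4: C + S ≡ Z (mod 10)] in column 4 we have C+S≡Z with carry-in 0; given C=6, Z=1 and digits 1,2,3,6,7,9 already taken and all letters distinct, that pins S to 5, so S=5.
Step 8. [col 5: J + K ≡ D (mod 10)] column 5 reads J+K+carry(1)=D with J=7, D=2; with digits 1,2,3,5,6,7,9 already taken and all letters distinct, the only value for K is 4. So K=4.

Answer: C=6, D=2, E=9, J=7, K=4, Q=3, S=5, Z=1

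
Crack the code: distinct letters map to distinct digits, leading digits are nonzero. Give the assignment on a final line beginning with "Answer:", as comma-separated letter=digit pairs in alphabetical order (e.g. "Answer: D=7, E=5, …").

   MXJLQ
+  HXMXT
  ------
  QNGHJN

Step 1. [col 1: Q + T ≡ N (mod 10)] column 1 (Q + T ≡ N (mod 10), carry-in 0) doesn't pin Q yet; pick Q=1 and continue. So Q=1.
Step 2. [col 1: Q + T ≡ N (mod 10)] several values work for T in column 1 (Q + T ≡ N (mod 10), carry-in 0); try T=9. So T=9.
Step 3. [col 1: Q + T ≡ N (mod 10)] column 1: given Q=1, T=9, carry-in 0, and digits 1,9 already taken and all letters distinct, Q+T≡N (mod 10) forces N=0 ⇒ N=0.
Step 4. [col 2: L + X ≡ J (mod 10)] L=5 is one option consistent with column 2 (L + X ≡ J (mod 10), carry-in 1) — take it, so L=5.
Step 5. [col 2: L + X ≡ J (mod 10)] X=8 is one option consistent with column 2 (L + X ≡ J (mod 10), carry-in 1) — take it. So X=8.
Step 6. [col 2: L + X ≡ J (mod 10)] column 2: given L=5, X=8, carry-in 1, and digits 0,1,5,8,9 already taken and all letters distinct, L+X≡J (mod 10) forces J=4. So J=4.
Step 7. [col 3: J + M ≡ H (mod 10)] several values work for M in column 3 (J + M ≡ H (mod 10), carry-in 1); try M=2, so M=2.
Step 8. [col 3: J + M ≡ H (mod 10)] from column 3 (J=4, M=2, carry-in 1, digits 0,1,2,4,5,8,9 already taken and all letters distinct): H must equal 7, so H=7.
Step 9. [col 4: X + X ≡ G (mod 10)] from column 4 (X=8, carry-in 0, digits 0,1,2,4,5,7,8,9 already taken and all letters distinct): G must equal 6 ⇒ G=6.

Answer: G=6, H=7, J=4, L=5, M=2, N=0, Q=1, T=9, X=8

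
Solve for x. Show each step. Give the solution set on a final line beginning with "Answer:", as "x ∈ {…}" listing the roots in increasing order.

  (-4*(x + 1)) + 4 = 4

Step 1. [(-4*(x + 1)) + 4 = 4] common factor -4 (LHS and 4) — divide through, so factor: (x + 1) - 1 = -1.
Step 2. [(x + 1) - 1 = -1] add 1: x sits inside (… - 1). So sub: x + 1 = 0.
Step 3. [x + 1 = 0] peel the +1: subtract 1 from each side ⇒ sub: x = -1.

Answer: x ∈ {-1}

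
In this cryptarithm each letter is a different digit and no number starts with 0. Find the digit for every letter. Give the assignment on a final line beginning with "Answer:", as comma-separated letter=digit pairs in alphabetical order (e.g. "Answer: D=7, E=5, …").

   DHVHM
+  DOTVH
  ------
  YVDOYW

Step 1. [col 1: M + H ≡ W (mod 10)] column 1 (M + H ≡ W (mod 10), carry-in 0) doesn't pin W yet; pick W=7 and continue, so W=7.
Step 2. [col 1: M + H ≡ W (mod 10)] H=3 is one option consistent with column 1 (M + H ≡ W (mod 10), carry-in 0) — take it. So H=3.
Step 3. [Y] adding two 5-digit numbers gives at most 5+1 digits, and here it does — Y is that final carry and must be 1. So Y=1.
Step 4. [col 1: M + H ≡ W (mod 10)] in column 1 we have M+H≡W with carry-in 0; given H=3, W=7 and digits 1,3,7 already taken and all letters distinct, that pins M to 4. So M=4.
Step 5. [col 2: H + V ≡ Y (mod 10)] column 2 reads H+V+carry(0)=Y with H=3, Y=1; with digits 1,3,4,7 already taken and all letters distinct, the only value for V is 8 ⇒ V=8.
Step 6. [col 3: V + T ≡ O (mod 10)] T=6 is one option consistent with column 3 (V + T ≡ O (mod 10), carry-in 1) — take it, so T=6.
Step 7. [col 3: V + T ≡ O (mod 10)] column 3 reads V+T+carry(1)=O with V=8, T=6; with digits 1,3,4,6,7,8 already taken and all letters distinct, the only value for O is 5. So O=5.
Step 8. [col 4: H + O ≡ D (mod 10)] from column 4 (H=3, O=5, carry-in 1, digits 1,3,4,5,6,7,8 already taken and all letters distinct): D must equal 9. So D=9.

Answer: D=9, H=3, M=4, O=5, T=6, V=8, W=7, Y=1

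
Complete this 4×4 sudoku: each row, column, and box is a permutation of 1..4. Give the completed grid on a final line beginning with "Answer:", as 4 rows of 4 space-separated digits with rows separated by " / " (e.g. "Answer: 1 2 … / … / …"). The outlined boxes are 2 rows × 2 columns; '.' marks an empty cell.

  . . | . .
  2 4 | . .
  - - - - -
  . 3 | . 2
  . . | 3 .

Step 1. [r1c2∈{1}] r1c2 has the single candidate 1 ⇒ r1c2=1.
Step 2. [r2c4∈{1,3}] 3 has one home in row 2: r2c4 ⇒ r2c4=3.
Step 3. [r4c4∈{1,4}] col 4 places 1 nowhere but r4c4, so r4c4=1.
Step 4. [r3c3∈{4}] only 4 remains possible at r3c3. So r3c3=4.
Step 5. [r4c1∈{4}] r4c1's peers cover all but 4. So r4c1=4.
Step 6. [r2c3∈{1}] r2c3 is down to just 1 ⇒ r2c3=1.
Step 7. [r4c2∈{2}] r4c2 is down to just 2, so r4c2=2.
Step 8. [r1c4∈{4}] nothing but 4 survives at r1c4 ⇒ r1c4=4.
Step 9. [r1c1∈{3}] r1c1 has the single candidate 3 ⇒ r1c1=3.
Step 10. [r1c3∈{2}] r1c3 has the single candidate 2, so r1c3=2.
Step 11. [r3c1∈{1}] r3c1 has the single candidate 1. So r3c1=1.

Answer: 3 1 2 4 / 2 4 1 3 / 1 3 4 2 / 4 2 3 1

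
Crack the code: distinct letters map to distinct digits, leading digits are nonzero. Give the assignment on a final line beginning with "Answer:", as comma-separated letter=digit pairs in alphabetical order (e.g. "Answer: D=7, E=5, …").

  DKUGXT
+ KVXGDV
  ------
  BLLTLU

Step 1. [col 1: T + V ≡ U (mod 10)] several values work for V in column 1 (T + V ≡ U (mod 10), carry-in 0); try V=5, so V=5.
Step 2. [col 1: T + V ≡ U (mod 10)] U=2 is one option consistent with column 1 (T + V ≡ U (mod 10), carry-in 0) — take it, so U=2.
Step 3. [col 1: T + V ≡ U (mod 10)] in column 1 we have T+V≡U with carry-in 0; given V=5, U=2 and digits 2,5 already taken and all letters distinct, that pins T to 7. So T=7.
Step 4. [col 2: X + D ≡ L (mod 10)] several values work for D in column 2 (X + D ≡ L (mod 10), carry-in 1); try D=1 ⇒ D=1.
Step 5. [col 2: X + D ≡ L (mod 10)] column 2 (X + D ≡ L (mod 10), carry-in 1) doesn't pin X yet; pick X=8 and continue ⇒ X=8.
Step 6. [col 2: X + D ≡ L (mod 10)] column 2 reads X+D+carry(1)=L with X=8, D=1; with digits 1,2,5,7,8 already taken and all letters distinct, the only value for L is 0. So L=0.
Step 7. [col 3: G + G ≡ T (mod 10)] in column 3 we have G+G≡T with carry-in 1; given T=7 and digits 0,1,2,5,7,8 already taken and all letters distinct, that pins G to 3, so G=3.
Step 8. [col 5: K + V ≡ L (mod 10)] from column 5 (V=5, L=0, carry-in 1, digits 0,1,2,3,5,7,8 already taken and all letters distinct): K must equal 4 ⇒ K=4.
Step 9. [col 6: D + K ≡ B (mod 10)] column 6: given D=1, K=4, carry-in 1, and digits 0,1,2,3,4,5,7,8 already taken and all letters distinct, D+K≡B (mod 10) forces B=6 ⇒ B=6.

Answer: B=6, D=1, G=3, K=4, L=0, T=7, U=2, V=5, X=8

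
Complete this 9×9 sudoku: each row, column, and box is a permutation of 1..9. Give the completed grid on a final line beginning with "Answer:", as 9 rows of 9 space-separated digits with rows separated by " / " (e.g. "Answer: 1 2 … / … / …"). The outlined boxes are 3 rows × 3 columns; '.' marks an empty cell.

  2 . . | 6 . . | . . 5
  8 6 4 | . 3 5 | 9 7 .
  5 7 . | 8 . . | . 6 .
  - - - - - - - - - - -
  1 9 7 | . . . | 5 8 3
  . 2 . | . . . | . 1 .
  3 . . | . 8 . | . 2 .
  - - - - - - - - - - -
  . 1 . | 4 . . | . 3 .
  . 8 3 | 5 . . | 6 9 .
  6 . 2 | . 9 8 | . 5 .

Step 1. [r5c1∈{4}] nothing but 4 survives at r5c1 ⇒ r5c1=4.
Step 2. [r5c7∈{7}] r5c7's peers cover all but 7 ⇒ r5c7=7.
Step 3. [r8c9∈{1,2,4,7}] in row 8, 4 fits only at r8c9 ⇒ r8c9=4.
Step 4. [r9c7∈{1}] r9c7 has the single candidate 1. So r9c7=1.
Step 5. [r1c8∈{4}] r1c8's peers cover all but 4, so r1c8=4.
Step 6. [r7c9∈{2,7,8}] r7c9 is the only open cell in col 9 admitting 8 ⇒ r7c9=8.
Step 7. [r4c4∈{2}] r4c4 is down to just 2. So r4c4=2.
Step 8. [r2c4∈{1}] r2c4's peers cover all but 1. So r2c4=1.
Step 9. [r6c6∈{1,4,6,7,9}] in row 6, 1 fits only at r6c6. So r6c6=1.
Step 10. [r8c1∈{7}] r8c1's peers cover all but 7, so r8c1=7.
Step 11. [r8c6∈{2}] only 2 remains possible at r8c6. So r8c6=2.
Step 12. [r3c5∈{2,4}] 2 has one home in col 5: r3c5, so r3c5=2.
Step 13. [r7c3∈{5,9}] in row 7, 5 fits only at r7c3, so r7c3=5.
Step 14. [r5c6∈{3,6,9}] across col 6, 3 lands solely at r5c6 ⇒ r5c6=3.
Step 15. [r5c4∈{9}] nothing but 9 survives at r5c4. So r5c4=9.
Step 16. [r5c9∈{6}] r5c9 is down to just 6 ⇒ r5c9=6.
Step 17. [r1c3∈{1,9}] in row 1, 1 fits only at r1c3, so r1c3=1.
Step 18. [r1c5∈{7}] r1c5 is down to just 7. So r1c5=7.
Step 19. [r7c5∈{6}] nothing but 6 survives at r7c5. So r7c5=6.
Step 20. [r3c6∈{4,9}] 4 has one home in row 3: r3c6 ⇒ r3c6=4.
Step 21. [r7c6∈{7}] r7c6's peers cover all but 7, so r7c6=7.
Step 22. [r1c2∈{3}] r1c2 is down to just 3. So r1c2=3.
Step 23. [r6c2∈{5}] r6c2 is down to just 5 ⇒ r6c2=5.
Step 24. [r9c2∈{4}] r9c2 is down to just 4 ⇒ r9c2=4.
Step 25. [r6c9∈{9}] r6c9 has the single candidate 9, so r6c9=9.
Step 26. [r9c9∈{7}] nothing but 7 survives at r9c9, so r9c9=7.
Step 27. [r6c3∈{6}] nothing but 6 survives at r6c3 ⇒ r6c3=6.
Step 28. [r1c7∈{8}] r1c7 has the single candidate 8, so r1c7=8.
Step 29. [r1c6∈{9}] only 9 remains possible at r1c6 ⇒ r1c6=9.
Step 30. [r4c5∈{4}] nothing but 4 survives at r4c5 ⇒ r4c5=4.
Step 31. [r3c3∈{9}] r3c3's peers cover all but 9, so r3c3=9.
Step 32. [r8c5∈{1}] r8c5 is down to just 1 ⇒ r8c5=1.
Step 33. [r7c7∈{2}] r7c7 has the single candidate 2 ⇒ r7c7=2.
Step 34. [r5c5∈{5}] r5c5's peers cover all but 5, so r5c5=5.
Step 35. [r7c1∈{9}] r7c1's peers cover all but 9. So r7c1=9.
Step 36. [r2c9∈{2}] nothing but 2 survives at r2c9. So r2c9=2.
Step 37. [r3c9∈{1}] only 1 remains possible at r3c9 ⇒ r3c9=1.
Step 38. [r6c7∈{4}] nothing but 4 survives at r6c7 ⇒ r6c7=4.
Step 39. [r9c4∈{3}] r9c4's peers cover all but 3 ⇒ r9c4=3.
Step 40. [r6c4∈{7}] only 7 remains possible at r6c4. So r6c4=7.
Step 41. [r3c7∈{3}] only 3 remains possible at r3c7, so r3c7=3.
Step 42. [r4c6∈{6}] r4c6's peers cover all but 6. So r4c6=6.
Step 43. [r5c3∈{8}] r5c3 has the single candidate 8 ⇒ r5c3=8.

Answer: 2 3 1 6 7 9 8 4 5 / 8 6 4 1 3 5 9 7 2 / 5 7 9 8 2 4 3 6 1 / 1 9 7 2 4 6 5 8 3 / 4 2 8 9 5 3 7 1 6 / 3 5 6 7 8 1 4 2 9 / 9 1 5 4 6 7 2 3 8 / 7 8 3 5 1 2 6 9 4 / 6 4 2 3 9 8 1 5 7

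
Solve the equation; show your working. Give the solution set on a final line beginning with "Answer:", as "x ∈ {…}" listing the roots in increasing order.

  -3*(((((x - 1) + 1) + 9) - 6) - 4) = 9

Step 1. [-3*(((((x - 1) + 1) + 9) - 6) - 4) = 9] leading coefficient -3: divide by -3 ⇒ div: ((((x - 1) + 1) + 9) - 6) - 4 = -3.
Step 2. [((((x - 1) + 1) + 9) - 6) - 4 = -3] -4 is outermost — add 4 both sides, so sub: (((x - 1) + 1) + 9) - 6 = 1.
Step 3. [(((x - 1) + 1) + 9) - 6 = 1] 6 comes off first (add 6) ⇒ sub: ((x - 1) + 1) + 9 = 7.
Step 4. [((x - 1) + 1) + 9 = 7] subtract 9: x sits inside (… + 9), so sub: (x - 1) + 1 = -2.
Step 5. [(x - 1) + 1 = -2] subtract 1: x sits inside (… + 1), so sub: x - 1 = -3.
Step 6. [x - 1 = -3] -1 is outermost — add 1 both sides ⇒ sub: x = -2.

Answer: x ∈ {-2}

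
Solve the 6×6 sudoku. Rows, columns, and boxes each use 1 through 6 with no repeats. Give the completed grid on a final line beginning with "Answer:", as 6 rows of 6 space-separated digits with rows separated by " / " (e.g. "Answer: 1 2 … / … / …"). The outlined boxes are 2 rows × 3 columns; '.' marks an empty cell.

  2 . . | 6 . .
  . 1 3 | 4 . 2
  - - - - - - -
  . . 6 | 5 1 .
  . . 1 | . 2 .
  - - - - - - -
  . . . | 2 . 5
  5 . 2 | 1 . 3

Step 1. [r5c3∈{4}] r5c3 is down to just 4. So r5c3=4.
Step 2. [r6c2∈{6}] r6c2 has the single candidate 6. So r6c2=6.
Step 3. [r3c6∈{4}] r3c6 is down to just 4, so r3c6=4.
Step 4. [r3c1∈{3}] only 3 remains possible at r3c1 ⇒ r3c1=3.
Step 5. [r1c3∈{5}] nothing but 5 survives at r1c3 ⇒ r1c3=5.
Step 6. [r4c1∈{4}] nothing but 4 survives at r4c1 ⇒ r4c1=4.
Step 7. [r5c5∈{6}] r5c5 has the single candidate 6, so r5c5=6.
Step 8. [r4c6∈{6}] r4c6 has the single candidate 6 ⇒ r4c6=6.
Step 9. [r4c2∈{5}] only 5 remains possible at r4c2. So r4c2=5.
Step 10. [r2c1∈{6}] r2c1 is down to just 6. So r2c1=6.
Step 11. [r6c5∈{4}] r6c5's peers cover all but 4 ⇒ r6c5=4.
Step 12. [r1c6∈{1}] nothing but 1 survives at r1c6. So r1c6=1.
Step 13. [r2c5∈{5}] r2c5 has the single candidate 5 ⇒ r2c5=5.
Step 14. [r1c2∈{4}] r1c2 is down to just 4, so r1c2=4.
Step 15. [r5c2∈{3}] r5c2 has the single candidate 3. So r5c2=3.
Step 16. [r1c5∈{3}] r1c5 has the single candidate 3 ⇒ r1c5=3.
Step 17. [r4c4∈{3}] r4c4's peers cover all but 3 ⇒ r4c4=3.
Step 18. [r5c1∈{1}] only 1 remains possible at r5c1. So r5c1=1.
Step 19. [r3c2∈{2}] r3c2's peers cover all but 2, so r3c2=2.

Answer: 2 4 5 6 3 1 / 6 1 3 4 5 2 / 3 2 6 5 1 4 / 4 5 1 3 2 6 / 1 3 4 2 6 5 / 5 6 2 1 4 3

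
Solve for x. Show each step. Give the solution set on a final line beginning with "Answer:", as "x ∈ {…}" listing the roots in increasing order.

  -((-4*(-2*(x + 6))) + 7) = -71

Step 1. [-((-4*(-2*(x + 6))) + 7) = -71] LHS negated; negate both sides. So neg: (-4*(-2*(x + 6))) + 7 = 71.
Step 2. [(-4*(-2*(x + 6))) + 7 = 71] subtract 7: x sits inside (… + 7) ⇒ sub: -4*(-2*(x + 6)) = 64.
Step 3. [-4*(-2*(x + 6)) = 64] divide by the outer -4. So div: -2*(x + 6) = -16.
Step 4. [-2*(x + 6) = -16] divide by the outer -2. So div: x + 6 = 8.
Step 5. [x + 6 = 8] subtract 6: x sits inside (… + 6) ⇒ sub: x = 2.

Answer: x ∈ {2}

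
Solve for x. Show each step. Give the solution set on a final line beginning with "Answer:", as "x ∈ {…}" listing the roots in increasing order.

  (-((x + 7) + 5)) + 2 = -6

Step 1. [(-((x + 7) + 5)) + 2 = -6] subtract 2: x sits inside (… + 2). So sub: -((x + 7) + 5) = -8.
Step 2. [-((x + 7) + 5) = -8] flip signs both sides. So neg: (x + 7) + 5 = 8.
Step 3. [(x + 7) + 5 = 8] subtract 5: x sits inside (… + 5) ⇒ sub: x + 7 = 3.
Step 4. [x + 7 = 3] +7 is outermost — subtract 7 both sides, so sub: x = -4.

Answer: x ∈ {-4}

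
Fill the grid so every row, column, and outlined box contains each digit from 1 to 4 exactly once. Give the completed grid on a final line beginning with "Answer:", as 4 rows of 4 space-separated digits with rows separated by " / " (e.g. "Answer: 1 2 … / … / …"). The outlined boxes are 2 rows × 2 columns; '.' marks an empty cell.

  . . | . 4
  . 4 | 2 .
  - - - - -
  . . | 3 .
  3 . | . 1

Step 1. [r4c2∈{2}] r4c2 is down to just 2, so r4c2=2.
Step 2. [r2c1∈{1}] nothing but 1 survives at r2c1. So r2c1=1.
Step 3. [r1c2∈{3}] nothing but 3 survives at r1c2 ⇒ r1c2=3.
Step 4. [r1c3∈{1}] r1c3 has the single candidate 1. So r1c3=1.
Step 5. [r3c1∈{4}] only 4 remains possible at r3c1, so r3c1=4.
Step 6. [r3c2∈{1}] r3c2 is down to just 1 ⇒ r3c2=1.
Step 7. [r2c4∈{3}] r2c4's peers cover all but 3 ⇒ r2c4=3.
Step 8. [r1c1∈{2}] only 2 remains possible at r1c1, so r1c1=2.
Step 9. [r4c3∈{4}] r4c3's peers cover all but 4 ⇒ r4c3=4.
Step 10. [r3c4∈{2}] nothing but 2 survives at r3c4. So r3c4=2.

Answer: 2 3 1 4 / 1 4 2 3 / 4 1 3 2 / 3 2 4 1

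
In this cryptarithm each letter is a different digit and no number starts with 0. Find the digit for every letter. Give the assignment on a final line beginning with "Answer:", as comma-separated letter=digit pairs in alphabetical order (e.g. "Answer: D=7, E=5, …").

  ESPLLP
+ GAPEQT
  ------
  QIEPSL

Step 1. [col 1: P + T ≡ L (mod 10)] several values work for L in column 1 (P + T ≡ L (mod 10), carry-in 0); try L=5 ⇒ L=5.
Step 2. [col 1: P + T ≡ L (mod 10)] no forcing yet in column 1 (carry-in 0); T=2 is free and consistent — try it, so T=2.
Step 3. [col 1: P + T ≡ L (mod 10)] from column 1 (T=2, L=5, carry-in 0, digits 2,5 already taken and all letters distinct): P must equal 3. So P=3.
Step 4. [col 2: L + Q ≡ S (mod 10)] S=4 is one option consistent with column 2 (L + Q ≡ S (mod 10), carry-in 0) — take it. So S=4.
Step 5. [col 2: L + Q ≡ S (mod 10)] in column 2 we have L+Q≡S with carry-in 0; given L=5, S=4 and digits 2,3,4,5 already taken and all letters distinct, that pins Q to 9. So Q=9.
Step 6. [col 3: L + E ≡ P (mod 10)] column 3: given L=5, P=3, carry-in 1, and digits 2,3,4,5,9 already taken and all letters distinct, L+E≡P (mod 10) forces E=7 ⇒ E=7.
Step 7. [col 5: S + A ≡ I (mod 10)] column 5: given S=4, carry-in 0, and digits 2,3,4,5,7,9 already taken and all letters distinct, S+A≡I (mod 10) forces I=0 ⇒ I=0.
Step 8. [col 5: S + A ≡ I (mod 10)] from column 5 (S=4, I=0, carry-in 0, digits 0,2,3,4,5,7,9 already taken and all letters distinct): A must equal 6. So A=6.
Step 9. [col 6: E + G ≡ Q (mod 10)] from column 6 (E=7, Q=9, carry-in 1, digits 0,2,3,4,5,6,7,9 already taken and all letters distinct): G must equal 1 ⇒ G=1.

Answer: A=6, E=7, G=1, I=0, L=5, P=3, Q=9, S=4, T=2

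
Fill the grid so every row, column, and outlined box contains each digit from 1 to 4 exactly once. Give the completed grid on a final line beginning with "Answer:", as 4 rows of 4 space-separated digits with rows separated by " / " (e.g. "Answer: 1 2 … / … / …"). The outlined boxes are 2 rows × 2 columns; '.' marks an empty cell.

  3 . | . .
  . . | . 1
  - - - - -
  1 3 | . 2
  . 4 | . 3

Step 1. [r2c2∈{2}] r2c2 is down to just 2, so r2c2=2.
Step 2. [r3c3∈{4}] r3c3 is down to just 4 ⇒ r3c3=4.
Step 3. [r4c3∈{1}] r4c3 is down to just 1 ⇒ r4c3=1.
Step 4. [r1c3∈{2}] nothing but 2 survives at r1c3. So r1c3=2.
Step 5. [r1c4∈{4}] only 4 remains possible at r1c4 ⇒ r1c4=4.
Step 6. [r1c2∈{1}] r1c2 is down to just 1 ⇒ r1c2=1.
Step 7. [r4c1∈{2}] r4c1 has the single candidate 2. So r4c1=2.
Step 8. [r2c3∈{3}] r2c3 is down to just 3 ⇒ r2c3=3.
Step 9. [r2c1∈{4}] only 4 remains possible at r2c1 ⇒ r2c1=4.

Answer: 3 1 2 4 / 4 2 3 1 / 1 3 4 2 / 2 4 1 3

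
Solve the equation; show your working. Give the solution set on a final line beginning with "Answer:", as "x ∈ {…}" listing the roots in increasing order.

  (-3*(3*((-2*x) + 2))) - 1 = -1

Step 1. [(-3*(3*((-2*x) + 2))) - 1 = -1] 1 comes off first (add 1). So sub: -3*(3*((-2*x) + 2)) = 0.
Step 2. [-3*(3*((-2*x) + 2)) = 0] divide by the outer -3, so div: 3*((-2*x) + 2) = 0.
Step 3. [3*((-2*x) + 2) = 0] divide by the outer 3 ⇒ div: (-2*x) + 2 = 0.
Step 4. [(-2*x) + 2 = 0] peel the +2: subtract 2 from each side, so sub: -2*x = -2.
Step 5. [-2*x = -2] divide by the outer -2. So div: x = 1.

Answer: x ∈ {1}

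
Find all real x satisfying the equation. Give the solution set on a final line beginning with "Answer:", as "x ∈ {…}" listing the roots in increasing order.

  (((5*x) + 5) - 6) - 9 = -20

Step 1. [(((5*x) + 5) - 6) - 9 = -20] 9 comes off first (add 9). So sub: ((5*x) + 5) - 6 = -11.
Step 2. [((5*x) + 5) - 6 = -11] add 6: x sits inside (… - 6), so sub: (5*x) + 5 = -5.
Step 3. [(5*x) + 5 = -5] 5 comes off first (subtract 5), so sub: 5*x = -10.
Step 4. [5*x = -10] 5·(inner) — divide through by 5, so div: x = -2.

Answer: x ∈ {-2}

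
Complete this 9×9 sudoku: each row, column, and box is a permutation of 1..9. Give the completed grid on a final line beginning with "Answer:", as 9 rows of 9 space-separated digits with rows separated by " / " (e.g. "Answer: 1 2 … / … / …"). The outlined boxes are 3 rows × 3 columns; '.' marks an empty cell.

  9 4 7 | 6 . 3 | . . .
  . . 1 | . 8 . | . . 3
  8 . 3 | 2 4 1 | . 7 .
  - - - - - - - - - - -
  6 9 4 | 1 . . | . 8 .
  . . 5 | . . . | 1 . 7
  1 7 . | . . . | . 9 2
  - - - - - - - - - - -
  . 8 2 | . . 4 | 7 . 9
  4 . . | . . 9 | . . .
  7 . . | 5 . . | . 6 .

Step 1. [r7c4∈{3}] r7c4's peers cover all but 3. So r7c4=3.
Step 2. [r6c7∈{3,4,5,6}] in box 6, 6 fits only at r6c7. So r6c7=6.
Step 3. [r1c5∈{5}] nothing but 5 survives at r1c5, so r1c5=5.
Step 4. [r5c5∈{2,3,6,9}] r5c5 is the only open cell in col 5 admitting 9, so r5c5=9.
Step 5. [r2c2∈{2,5,6}] in row 2, 6 fits only at r2c2 ⇒ r2c2=6.
Step 6. [r3c2∈{5}] nothing but 5 survives at r3c2, so r3c2=5.
Step 7. [r5c8∈{3,4}] in box 6, 4 fits only at r5c8. So r5c8=4.
Step 8. [r8c8∈{1,2,3,5}] in col 8, 3 fits only at r8c8. So r8c8=3.
Step 9. [r5c4∈{8}] r5c4 has the single candidate 8, so r5c4=8.
Step 10. [r2c7∈{2,4,5,9}] in row 2, 4 fits only at r2c7 ⇒ r2c7=4.
Step 11. [r8c2∈{1}] r8c2 has the single candidate 1 ⇒ r8c2=1.
Step 12. [r5c2∈{2,3}] col 2 places 2 nowhere but r5c2. So r5c2=2.
Step 13. [r4c9∈{5}] nothing but 5 survives at r4c9 ⇒ r4c9=5.
Step 14. [r8c9∈{8}] r8c9's peers cover all but 8, so r8c9=8.
Step 15. [r9c7∈{2}] nothing but 2 survives at r9c7, so r9c7=2.
Step 16. [r8c5∈{2,6,7}] across row 8, 2 lands solely at r8c5, so r8c5=2.
Step 17. [r1c9∈{1}] r1c9 has the single candidate 1, so r1c9=1.
Step 18. [r7c8∈{1,5}] col 8 places 1 nowhere but r7c8, so r7c8=1.
Step 19. [r4c5∈{3,7}] r4c5 is the only open cell in col 5 admitting 7. So r4c5=7.
Step 20. [r2c1∈{2}] only 2 remains possible at r2c1 ⇒ r2c1=2.
Step 21. [r2c4∈{7,9}] 9 has one home in row 2: r2c4 ⇒ r2c4=9.
Step 22. [r5c6∈{6}] r5c6 has the single candidate 6. So r5c6=6.
Step 23. [r4c7∈{3}] only 3 remains possible at r4c7, so r4c7=3.
Step 24. [r3c7∈{9}] r3c7 has the single candidate 9 ⇒ r3c7=9.
Step 25. [r7c5∈{6}] nothing but 6 survives at r7c5 ⇒ r7c5=6.
Step 26. [r9c6∈{8}] r9c6 has the single candidate 8. So r9c6=8.
Step 27. [r9c2∈{3}] r9c2 is down to just 3, so r9c2=3.
Step 28. [r6c6∈{5}] only 5 remains possible at r6c6 ⇒ r6c6=5.
Step 29. [r1c8∈{2}] r1c8 has the single candidate 2, so r1c8=2.
Step 30. [r4c6∈{2}] only 2 remains possible at r4c6. So r4c6=2.
Step 31. [r9c9∈{4}] only 4 remains possible at r9c9. So r9c9=4.
Step 32. [r5c1∈{3}] only 3 remains possible at r5c1 ⇒ r5c1=3.
Step 33. [r9c3∈{9}] r9c3's peers cover all but 9. So r9c3=9.
Step 34. [r6c3∈{8}] nothing but 8 survives at r6c3. So r6c3=8.
Step 35. [r6c4∈{4}] r6c4's peers cover all but 4 ⇒ r6c4=4.
Step 36. [r8c7∈{5}] r8c7 has the single candidate 5. So r8c7=5.
Step 37. [r2c8∈{5}] r2c8 has the single candidate 5. So r2c8=5.
Step 38. [r3c9∈{6}] r3c9's peers cover all but 6. So r3c9=6.
Step 39. [r6c5∈{3}] only 3 remains possible at r6c5 ⇒ r6c5=3.
Step 40. [r1c7∈{8}] r1c7 has the single candidate 8. So r1c7=8.
Step 41. [r8c3∈{6}] r8c3's peers cover all but 6 ⇒ r8c3=6.
Step 42. [r8c4∈{7}] r8c4 is down to just 7, so r8c4=7.
Step 43. [r7c1∈{5}] r7c1's peers cover all but 5, so r7c1=5.
Step 44. [r2c6∈{7}] r2c6's peers cover all but 7, so r2c6=7.
Step 45. [r9c5∈{1}] r9c5 has the single candidate 1, so r9c5=1.

Answer: 9 4 7 6 5 3 8 2 1 / 2 6 1 9 8 7 4 5 3 / 8 5 3 2 4 1 9 7 6 / 6 9 4 1 7 2 3 8 5 / 3 2 5 8 9 6 1 4 7 / 1 7 8 4 3 5 6 9 2 / 5 8 2 3 6 4 7 1 9 / 4 1 6 7 2 9 5 3 8 / 7 3 9 5 1 8 2 6 4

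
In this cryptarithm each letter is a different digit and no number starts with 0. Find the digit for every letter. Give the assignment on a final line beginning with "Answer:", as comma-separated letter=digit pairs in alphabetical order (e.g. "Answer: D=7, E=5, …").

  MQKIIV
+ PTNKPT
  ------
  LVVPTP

Step 1. [col 1: V + T ≡ P (mod 10)] T=1 is one option consistent with column 1 (V + T ≡ P (mod 10), carry-in 0) — take it, so T=1.
Step 2. [col 1: V + T ≡ P (mod 10)] column 1 (V + T ≡ P (mod 10), carry-in 0) doesn't pin V yet; pick V=2 and continue ⇒ V=2.
Step 3. [col 1: V + T ≡ P (mod 10)] from column 1 (V=2, T=1, carry-in 0, digits 1,2 already taken and all letters distinct): P must equal 3. So P=3.
Step 4. [col 2: I + P ≡ T (mod 10)] in column 2 we have I+P≡T with carry-in 0; given P=3, T=1 and digits 1,2,3 already taken and all letters distinct, that pins I to 8, so I=8.
Step 5. [col 3: I + K ≡ P (mod 10)] in column 3 we have I+K≡P with carry-in 1; given I=8, P=3 and digits 1,2,3,8 already taken and all letters distinct, that pins K to 4. So K=4.
Step 6. [col 4: K + N ≡ V (mod 10)] column 4: given K=4, V=2, carry-in 1, and digits 1,2,3,4,8 already taken and all letters distinct, K+N≡V (mod 10) forces N=7, so N=7.
Step 7. [col 5: Q + T ≡ V (mod 10)] in column 5 we have Q+T≡V with carry-in 1; given T=1, V=2 and digits 1,2,3,4,7,8 already taken and all letters distinct, that pins Q to 0 ⇒ Q=0.
Step 8. [col 6: M + P ≡ L (mod 10)] column 6 reads M+P+carry(0)=L with P=3; with digits 0,1,2,3,4,7,8 already taken and all letters distinct, the only value for L is 9. So L=9.
Step 9. [col 6: M + P ≡ L (mod 10)] from column 6 (P=3, L=9, carry-in 0, digits 0,1,2,3,4,7,8,9 already taken and all letters distinct): M must equal 6 ⇒ M=6.

Answer: I=8, K=4, L=9, M=6, N=7, P=3, Q=0, T=1, V=2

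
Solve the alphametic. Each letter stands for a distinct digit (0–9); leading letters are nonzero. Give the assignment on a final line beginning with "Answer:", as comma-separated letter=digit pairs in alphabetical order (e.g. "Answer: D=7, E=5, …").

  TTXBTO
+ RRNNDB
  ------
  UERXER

Step 1. [col 1: O + B ≡ R (mod 10)] R=3 is one option consistent with column 1 (O + B ≡ R (mod 10), carry-in 0) — take it. So R=3.
Step 2. [col 1: O + B ≡ R (mod 10)] O=2 is one option consistent with column 1 (O + B ≡ R (mod 10), carry-in 0) — take it. So O=2.
Step 3. [col 1: O + B ≡ R (mod 10)] in column 1 we have O+B≡R with carry-in 0; given O=2, R=3 and digits 2,3 already taken and all letters distinct, that pins B to 1. So B=1.
Step 4. [col 2: T + D ≡ E (mod 10)] no forcing yet in column 2 (carry-in 0); T=5 is free and consistent — try it ⇒ T=5.
Step 5. [col 2: T + D ≡ E (mod 10)] D=4 is one option consistent with column 2 (T + D ≡ E (mod 10), carry-in 0) — take it, so D=4.
Step 6. [col 2: T + D ≡ E (mod 10)] column 2 reads T+D+carry(0)=E with T=5, D=4; with digits 1,2,3,4,5 already taken and all letters distinct, the only value for E is 9. So E=9.
Step 7. [col 3: B + N ≡ X (mod 10)] several values work for X in column 3 (B + N ≡ X (mod 10), carry-in 0); try X=7 ⇒ X=7.
Step 8. [col 3: B + N ≡ X (mod 10)] in column 3 we have B+N≡X with carry-in 0; given B=1, X=7 and digits 1,2,3,4,5,7,9 already taken and all letters distinct, that pins N to 6, so N=6.
Step 9. [col 6: T + R ≡ U (mod 10)] in column 6 we have T+R≡U with carry-in 0; given T=5, R=3 and digits 1,2,3,4,5,6,7,9 already taken and all letters distinct, that pins U to 8, so U=8.

Answer: B=1, D=4, E=9, N=6, O=2, R=3, T=5, U=8, X=7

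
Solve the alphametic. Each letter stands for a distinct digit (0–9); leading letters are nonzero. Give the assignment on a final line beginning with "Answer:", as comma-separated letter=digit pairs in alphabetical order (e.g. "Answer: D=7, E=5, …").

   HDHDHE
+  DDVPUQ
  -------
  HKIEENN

Step 1. [H] H is the leading digit of a 7-digit sum of two 6-digit numbers; the final carry is exactly 1. So H=1.
Step 2. [col 1: E + Q ≡ N (mod 10)] several values work for N in column 1 (E + Q ≡ N (mod 10), carry-in 0); try N=4 ⇒ N=4.
Step 3. [col 1: E + Q ≡ N (mod 10)] column 1 (E + Q ≡ N (mod 10), carry-in 0) doesn't pin E yet; pick E=5 and continue ⇒ E=5.
Step 4. [col 1: E + Q ≡ N (mod 10)] in column 1 we have E+Q≡N with carry-in 0; given E=5, N=4 and digits 1,4,5 already taken and all letters distinct, that pins Q to 9. So Q=9.
Step 5. [col 2: H + U ≡ N (mod 10)] column 2: given H=1, N=4, carry-in 1, and digits 1,4,5,9 already taken and all letters distinct, H+U≡N (mod 10) forces U=2 ⇒ U=2.
Step 6. [col 3: D + P ≡ E (mod 10)] P=7 is one option consistent with column 3 (D + P ≡ E (mod 10), carry-in 0) — take it, so P=7.
Step 7. [col 3: D + P ≡ E (mod 10)] from column 3 (P=7, E=5, carry-in 0, digits 1,2,4,5,7,9 already taken and all letters distinct): D must equal 8 ⇒ D=8.
Step 8. [col 4: H + V ≡ E (mod 10)] column 4 reads H+V+carry(1)=E with H=1, E=5; with digits 1,2,4,5,7,8,9 already taken and all letters distinct, the only value for V is 3, so V=3.
Step 9. [col 5: D + D ≡ I (mod 10)] column 5 reads D+D+carry(0)=I with D=8; with digits 1,2,3,4,5,7,8,9 already taken and all letters distinct, the only value for I is 6, so I=6.
Step 10. [col 6: H + D ≡ K (mod 10)] from column 6 (H=1, D=8, carry-in 1, digits 1,2,3,4,5,6,7,8,9 already taken and all letters distinct): K must equal 0 ⇒ K=0.

Answer: D=8, E=5, H=1, I=6, K=0, N=4, P=7, Q=9, U=2, V=3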